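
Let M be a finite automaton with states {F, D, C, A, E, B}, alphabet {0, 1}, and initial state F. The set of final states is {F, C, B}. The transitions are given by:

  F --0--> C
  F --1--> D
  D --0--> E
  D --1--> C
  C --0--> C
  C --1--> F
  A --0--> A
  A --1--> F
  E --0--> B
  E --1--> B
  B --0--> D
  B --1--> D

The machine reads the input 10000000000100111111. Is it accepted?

Yes

start at F
read '1': F → D
read '0': D → E
read '0': E → B
read '0': B → D
read '0': D → E
read '0': E → B
read '0': B → D
read '0': D → E
read '0': E → B
read '0': B → D
read '0': D → E
read '1': E → B
read '0': B → D
read '0': D → E
read '1': E → B
read '1': B → D
read '1': D → C
read '1': C → F
read '1': F → D
read '1': D → C
End state C is accepting.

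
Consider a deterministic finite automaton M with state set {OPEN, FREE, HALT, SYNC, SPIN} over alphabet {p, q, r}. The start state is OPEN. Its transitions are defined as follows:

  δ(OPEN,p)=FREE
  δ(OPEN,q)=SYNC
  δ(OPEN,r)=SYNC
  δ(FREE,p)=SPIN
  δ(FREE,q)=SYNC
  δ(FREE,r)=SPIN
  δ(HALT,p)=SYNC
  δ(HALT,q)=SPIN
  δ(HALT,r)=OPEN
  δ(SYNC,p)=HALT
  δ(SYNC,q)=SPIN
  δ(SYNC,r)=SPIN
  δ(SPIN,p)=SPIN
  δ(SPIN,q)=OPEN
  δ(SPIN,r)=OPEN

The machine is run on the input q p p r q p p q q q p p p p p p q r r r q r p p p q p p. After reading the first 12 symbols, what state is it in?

SPIN

Trace: OPEN -q-> SYNC -p-> HALT -p-> SYNC -r-> SPIN -q-> OPEN -p-> FREE -p-> SPIN -q-> OPEN -q-> SYNC -q-> SPIN -p-> SPIN -p-> SPIN
After 12 symbols: SPIN.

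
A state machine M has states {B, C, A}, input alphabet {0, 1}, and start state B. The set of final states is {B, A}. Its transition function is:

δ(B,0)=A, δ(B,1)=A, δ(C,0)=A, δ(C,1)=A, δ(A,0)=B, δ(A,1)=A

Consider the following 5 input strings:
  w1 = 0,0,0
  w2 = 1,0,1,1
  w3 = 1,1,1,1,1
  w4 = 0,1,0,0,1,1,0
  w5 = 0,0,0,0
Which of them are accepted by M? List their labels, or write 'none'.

w1, w2, w3, w4, w5

w1: Trace: B -0-> A -0-> B -0-> A  → end A, accepted
w2: Trace: B -1-> A -0-> B -1-> A -1-> A  → end A, accepted
w3: Trace: B -1-> A -1-> A -1-> A -1-> A -1-> A  → end A, accepted
w4: Trace: B -0-> A -1-> A -0-> B -0-> A -1-> A -1-> A -0-> B  → end B, accepted
w5: Trace: B -0-> A -0-> B -0-> A -0-> B  → end B, accepted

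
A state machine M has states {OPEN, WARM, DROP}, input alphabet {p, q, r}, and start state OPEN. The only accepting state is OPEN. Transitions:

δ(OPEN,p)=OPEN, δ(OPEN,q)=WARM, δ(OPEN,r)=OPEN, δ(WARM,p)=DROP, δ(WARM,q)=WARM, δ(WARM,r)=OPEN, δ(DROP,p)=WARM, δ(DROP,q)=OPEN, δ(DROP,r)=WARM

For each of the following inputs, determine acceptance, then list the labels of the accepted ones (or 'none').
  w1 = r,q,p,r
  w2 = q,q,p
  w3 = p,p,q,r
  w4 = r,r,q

w1: Trace: OPEN -r-> OPEN -q-> WARM -p-> DROP -r-> WARM  → end WARM, rejected
w2: Trace: OPEN -q-> WARM -q-> WARM -p-> DROP  → end DROP, rejected
w3: Trace: OPEN -p-> OPEN -p-> OPEN -q-> WARM -r-> OPEN  → end OPEN, accepted
w4: Trace: OPEN -r-> OPEN -r-> OPEN -q-> WARM  → end WARM, rejected

w3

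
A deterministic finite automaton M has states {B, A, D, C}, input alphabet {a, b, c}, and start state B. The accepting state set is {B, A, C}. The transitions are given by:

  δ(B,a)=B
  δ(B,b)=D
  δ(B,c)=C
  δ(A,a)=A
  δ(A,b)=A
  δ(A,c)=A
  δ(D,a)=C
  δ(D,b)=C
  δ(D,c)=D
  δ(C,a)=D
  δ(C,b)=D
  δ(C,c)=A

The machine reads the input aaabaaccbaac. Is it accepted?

Trace: B -a-> B -a-> B -a-> B -b-> D -a-> C -a-> D -c-> D -c-> D -b-> C -a-> D -a-> C -c-> A
End state A is accepting.

Yes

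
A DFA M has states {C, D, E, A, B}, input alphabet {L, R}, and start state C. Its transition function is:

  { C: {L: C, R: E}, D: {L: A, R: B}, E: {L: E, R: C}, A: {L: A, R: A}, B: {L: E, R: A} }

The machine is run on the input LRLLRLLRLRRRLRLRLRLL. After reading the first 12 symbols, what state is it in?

C

C → C → E → E → E → C → C → C → E → E → C → E → C
After 12 symbols: C.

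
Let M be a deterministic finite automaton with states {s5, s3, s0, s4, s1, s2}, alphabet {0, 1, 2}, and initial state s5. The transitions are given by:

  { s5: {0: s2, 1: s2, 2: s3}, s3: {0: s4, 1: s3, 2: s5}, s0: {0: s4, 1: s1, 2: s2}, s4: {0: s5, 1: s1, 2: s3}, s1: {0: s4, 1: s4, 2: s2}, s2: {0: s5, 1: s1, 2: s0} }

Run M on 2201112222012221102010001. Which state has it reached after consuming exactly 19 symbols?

start at s5
read '2': s5 → s3
read '2': s3 → s5
read '0': s5 → s2
read '1': s2 → s1
read '1': s1 → s4
read '1': s4 → s1
read '2': s1 → s2
read '2': s2 → s0
read '2': s0 → s2
read '2': s2 → s0
read '0': s0 → s4
read '1': s4 → s1
read '2': s1 → s2
read '2': s2 → s0
read '2': s0 → s2
read '1': s2 → s1
read '1': s1 → s4
read '0': s4 → s5
read '2': s5 → s3
After 19 symbols: s3.

s3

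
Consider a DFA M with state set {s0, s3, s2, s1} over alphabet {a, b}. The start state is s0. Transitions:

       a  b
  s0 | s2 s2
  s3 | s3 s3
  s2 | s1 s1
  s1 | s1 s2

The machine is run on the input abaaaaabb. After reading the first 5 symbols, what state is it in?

s1

Trace: s0 -a-> s2 -b-> s1 -a-> s1 -a-> s1 -a-> s1
After 5 symbols: s1.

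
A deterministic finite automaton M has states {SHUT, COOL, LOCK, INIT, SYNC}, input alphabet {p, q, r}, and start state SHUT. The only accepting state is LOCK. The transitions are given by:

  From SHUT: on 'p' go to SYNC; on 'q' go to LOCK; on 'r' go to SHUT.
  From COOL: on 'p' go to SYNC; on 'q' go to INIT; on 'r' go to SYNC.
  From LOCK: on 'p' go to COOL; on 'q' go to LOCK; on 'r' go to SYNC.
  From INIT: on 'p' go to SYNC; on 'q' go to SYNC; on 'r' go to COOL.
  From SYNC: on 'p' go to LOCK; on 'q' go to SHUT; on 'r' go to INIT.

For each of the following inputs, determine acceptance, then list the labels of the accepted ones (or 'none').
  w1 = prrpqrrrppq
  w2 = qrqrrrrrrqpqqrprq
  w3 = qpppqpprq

w1

w1: Trace: SHUT -p-> SYNC -r-> INIT -r-> COOL -p-> SYNC -q-> SHUT -r-> SHUT -r-> SHUT -r-> SHUT -p-> SYNC -p-> LOCK -q-> LOCK  → end LOCK, accepted
w2: Trace: SHUT -q-> LOCK -r-> SYNC -q-> SHUT -r-> SHUT -r-> SHUT -r-> SHUT -r-> SHUT -r-> SHUT -r-> SHUT -q-> LOCK -p-> COOL -q-> INIT -q-> SYNC -r-> INIT -p-> SYNC -r-> INIT -q-> SYNC  → end SYNC, rejected
w3: Trace: SHUT -q-> LOCK -p-> COOL -p-> SYNC -p-> LOCK -q-> LOCK -p-> COOL -p-> SYNC -r-> INIT -q-> SYNC  → end SYNC, rejected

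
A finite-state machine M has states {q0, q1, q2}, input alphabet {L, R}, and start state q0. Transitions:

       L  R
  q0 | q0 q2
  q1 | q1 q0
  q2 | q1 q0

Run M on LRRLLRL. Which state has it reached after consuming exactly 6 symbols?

q2

Trace: q0 -L-> q0 -R-> q2 -R-> q0 -L-> q0 -L-> q0 -R-> q2
After 6 symbols: q2.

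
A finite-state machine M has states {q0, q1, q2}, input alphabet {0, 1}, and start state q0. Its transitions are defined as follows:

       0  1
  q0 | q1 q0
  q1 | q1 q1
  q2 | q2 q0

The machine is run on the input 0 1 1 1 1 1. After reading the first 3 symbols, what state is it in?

q1

q0 → q1 → q1 → q1
After 3 symbols: q1.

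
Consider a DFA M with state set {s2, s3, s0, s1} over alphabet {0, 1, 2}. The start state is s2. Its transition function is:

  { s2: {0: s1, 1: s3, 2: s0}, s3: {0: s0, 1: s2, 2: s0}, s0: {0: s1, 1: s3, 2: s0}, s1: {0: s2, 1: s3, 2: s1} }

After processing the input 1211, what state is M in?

s2 → s3 → s0 → s3 → s2

s2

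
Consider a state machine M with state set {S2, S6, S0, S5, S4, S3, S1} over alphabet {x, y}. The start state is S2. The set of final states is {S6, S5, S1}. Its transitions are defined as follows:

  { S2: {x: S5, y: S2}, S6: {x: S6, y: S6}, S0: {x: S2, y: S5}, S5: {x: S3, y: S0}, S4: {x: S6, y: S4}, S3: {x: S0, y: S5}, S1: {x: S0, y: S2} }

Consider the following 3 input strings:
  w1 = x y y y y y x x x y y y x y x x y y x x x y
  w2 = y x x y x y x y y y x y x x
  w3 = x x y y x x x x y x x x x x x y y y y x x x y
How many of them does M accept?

2

w1: S2 → S5 → S0 → S5 → S0 → S5 → S0 → S2 → S5 → S3 → S5 → S0 → S5 → S3 → S5 → S3 → S0 → S5 → S0 → S2 → S5 → S3 → S5  → end S5, accepted
w2: S2 → S2 → S5 → S3 → S5 → S3 → S5 → S3 → S5 → S0 → S5 → S3 → S5 → S3 → S0  → end S0, rejected
w3: S2 → S5 → S3 → S5 → S0 → S2 → S5 → S3 → S0 → S5 → S3 → S0 → S2 → S5 → S3 → S0 → S5 → S0 → S5 → S0 → S2 → S5 → S3 → S5  → end S5, accepted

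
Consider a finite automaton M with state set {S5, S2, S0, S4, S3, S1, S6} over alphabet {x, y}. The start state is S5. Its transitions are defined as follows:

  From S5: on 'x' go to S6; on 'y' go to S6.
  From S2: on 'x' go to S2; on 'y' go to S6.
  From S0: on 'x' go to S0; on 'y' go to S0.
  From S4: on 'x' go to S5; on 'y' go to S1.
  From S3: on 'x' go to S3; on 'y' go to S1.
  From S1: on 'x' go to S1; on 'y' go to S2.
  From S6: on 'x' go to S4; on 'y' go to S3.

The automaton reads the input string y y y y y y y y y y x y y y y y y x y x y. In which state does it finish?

S1

Trace: S5 -y-> S6 -y-> S3 -y-> S1 -y-> S2 -y-> S6 -y-> S3 -y-> S1 -y-> S2 -y-> S6 -y-> S3 -x-> S3 -y-> S1 -y-> S2 -y-> S6 -y-> S3 -y-> S1 -y-> S2 -x-> S2 -y-> S6 -x-> S4 -y-> S1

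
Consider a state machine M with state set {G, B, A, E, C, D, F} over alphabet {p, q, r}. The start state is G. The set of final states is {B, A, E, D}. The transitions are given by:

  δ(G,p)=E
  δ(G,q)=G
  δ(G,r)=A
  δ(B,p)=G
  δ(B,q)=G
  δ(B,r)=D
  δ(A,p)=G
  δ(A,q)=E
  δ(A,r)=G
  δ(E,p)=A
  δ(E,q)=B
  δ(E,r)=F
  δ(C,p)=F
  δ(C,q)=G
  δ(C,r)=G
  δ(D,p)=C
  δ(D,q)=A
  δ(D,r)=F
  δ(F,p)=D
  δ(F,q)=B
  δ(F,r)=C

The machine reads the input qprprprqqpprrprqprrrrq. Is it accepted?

G → G → E → F → D → F → D → F → B → G → E → A → G → A → G → A → E → A → G → A → G → A → E
End state E is accepting.

Yes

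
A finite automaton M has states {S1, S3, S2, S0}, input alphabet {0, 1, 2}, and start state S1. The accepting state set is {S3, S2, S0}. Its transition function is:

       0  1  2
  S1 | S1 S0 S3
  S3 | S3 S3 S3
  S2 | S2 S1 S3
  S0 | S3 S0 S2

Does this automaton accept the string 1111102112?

Trace: S1 -1-> S0 -1-> S0 -1-> S0 -1-> S0 -1-> S0 -0-> S3 -2-> S3 -1-> S3 -1-> S3 -2-> S3
End state S3 is accepting.

Yes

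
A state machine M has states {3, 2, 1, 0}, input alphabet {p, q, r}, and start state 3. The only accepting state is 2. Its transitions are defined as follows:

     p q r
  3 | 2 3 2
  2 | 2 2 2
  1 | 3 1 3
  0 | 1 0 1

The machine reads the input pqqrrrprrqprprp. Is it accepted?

start at 3
read 'p': 3 → 2
read 'q': 2 → 2
read 'q': 2 → 2
read 'r': 2 → 2
read 'r': 2 → 2
read 'r': 2 → 2
read 'p': 2 → 2
read 'r': 2 → 2
read 'r': 2 → 2
read 'q': 2 → 2
read 'p': 2 → 2
read 'r': 2 → 2
read 'p': 2 → 2
read 'r': 2 → 2
read 'p': 2 → 2
End state 2 is accepting.

Yes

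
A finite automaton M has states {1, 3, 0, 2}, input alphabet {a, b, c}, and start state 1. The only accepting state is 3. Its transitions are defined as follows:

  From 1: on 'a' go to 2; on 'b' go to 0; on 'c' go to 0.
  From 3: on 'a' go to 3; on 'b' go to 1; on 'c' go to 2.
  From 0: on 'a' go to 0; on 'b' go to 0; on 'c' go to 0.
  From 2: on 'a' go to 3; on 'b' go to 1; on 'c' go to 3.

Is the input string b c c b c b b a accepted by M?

No

start at 1
read 'b': 1 → 0
read 'c': 0 → 0
read 'c': 0 → 0
read 'b': 0 → 0
read 'c': 0 → 0
read 'b': 0 → 0
read 'b': 0 → 0
read 'a': 0 → 0
End state 0 is not accepting.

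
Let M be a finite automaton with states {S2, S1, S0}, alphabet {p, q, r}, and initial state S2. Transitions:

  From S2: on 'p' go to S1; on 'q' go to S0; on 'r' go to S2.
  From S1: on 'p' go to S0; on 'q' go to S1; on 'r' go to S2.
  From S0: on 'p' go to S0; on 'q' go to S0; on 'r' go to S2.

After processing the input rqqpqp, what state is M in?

S0

Trace: S2 -r-> S2 -q-> S0 -q-> S0 -p-> S0 -q-> S0 -p-> S0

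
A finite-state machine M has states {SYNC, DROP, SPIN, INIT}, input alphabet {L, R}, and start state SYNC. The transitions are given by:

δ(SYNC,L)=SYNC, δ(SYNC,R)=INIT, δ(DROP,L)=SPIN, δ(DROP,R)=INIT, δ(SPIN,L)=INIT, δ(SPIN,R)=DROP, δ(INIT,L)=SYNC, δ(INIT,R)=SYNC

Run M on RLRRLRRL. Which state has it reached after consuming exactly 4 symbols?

SYNC

Trace: SYNC -R-> INIT -L-> SYNC -R-> INIT -R-> SYNC
After 4 symbols: SYNC.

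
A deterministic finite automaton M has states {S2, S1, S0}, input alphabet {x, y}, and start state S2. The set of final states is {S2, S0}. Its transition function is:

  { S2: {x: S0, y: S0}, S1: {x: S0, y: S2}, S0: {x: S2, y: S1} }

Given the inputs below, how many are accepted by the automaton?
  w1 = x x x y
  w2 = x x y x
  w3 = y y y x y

w1: Trace: S2 -x-> S0 -x-> S2 -x-> S0 -y-> S1  → end S1, rejected
w2: Trace: S2 -x-> S0 -x-> S2 -y-> S0 -x-> S2  → end S2, accepted
w3: Trace: S2 -y-> S0 -y-> S1 -y-> S2 -x-> S0 -y-> S1  → end S1, rejected

1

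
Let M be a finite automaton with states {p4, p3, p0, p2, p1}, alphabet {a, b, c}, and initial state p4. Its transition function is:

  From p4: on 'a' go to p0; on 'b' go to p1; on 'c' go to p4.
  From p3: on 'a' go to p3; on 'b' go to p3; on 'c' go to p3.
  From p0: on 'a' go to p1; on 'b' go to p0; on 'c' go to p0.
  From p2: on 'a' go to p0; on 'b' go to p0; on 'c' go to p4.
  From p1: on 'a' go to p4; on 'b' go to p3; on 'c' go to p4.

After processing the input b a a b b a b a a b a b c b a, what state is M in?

p3

Trace: p4 -b-> p1 -a-> p4 -a-> p0 -b-> p0 -b-> p0 -a-> p1 -b-> p3 -a-> p3 -a-> p3 -b-> p3 -a-> p3 -b-> p3 -c-> p3 -b-> p3 -a-> p3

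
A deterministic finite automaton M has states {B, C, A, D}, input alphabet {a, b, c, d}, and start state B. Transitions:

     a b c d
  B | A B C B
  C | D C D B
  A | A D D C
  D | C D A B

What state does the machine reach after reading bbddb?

start at B
read 'b': B → B
read 'b': B → B
read 'd': B → B
read 'd': B → B
read 'b': B → B

B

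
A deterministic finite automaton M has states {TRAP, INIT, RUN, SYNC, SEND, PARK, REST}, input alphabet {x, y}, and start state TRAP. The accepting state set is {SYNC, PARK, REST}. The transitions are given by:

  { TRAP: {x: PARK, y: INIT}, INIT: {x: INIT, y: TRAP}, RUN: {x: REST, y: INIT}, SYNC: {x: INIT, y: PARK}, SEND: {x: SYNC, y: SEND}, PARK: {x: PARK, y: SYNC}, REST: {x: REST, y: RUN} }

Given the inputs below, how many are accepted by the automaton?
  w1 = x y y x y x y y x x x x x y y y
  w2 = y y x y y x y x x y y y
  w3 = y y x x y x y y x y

0

w1: TRAP → PARK → SYNC → PARK → PARK → SYNC → INIT → TRAP → INIT → INIT → INIT → INIT → INIT → INIT → TRAP → INIT → TRAP  → end TRAP, rejected
w2: TRAP → INIT → TRAP → PARK → SYNC → PARK → PARK → SYNC → INIT → INIT → TRAP → INIT → TRAP  → end TRAP, rejected
w3: TRAP → INIT → TRAP → PARK → PARK → SYNC → INIT → TRAP → INIT → INIT → TRAP  → end TRAP, rejected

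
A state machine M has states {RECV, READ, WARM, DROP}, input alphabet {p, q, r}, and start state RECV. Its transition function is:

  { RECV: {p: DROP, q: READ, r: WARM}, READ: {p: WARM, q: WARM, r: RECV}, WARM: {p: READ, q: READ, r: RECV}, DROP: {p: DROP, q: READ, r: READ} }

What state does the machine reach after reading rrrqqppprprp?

RECV → WARM → RECV → WARM → READ → WARM → READ → WARM → READ → RECV → DROP → READ → WARM

WARM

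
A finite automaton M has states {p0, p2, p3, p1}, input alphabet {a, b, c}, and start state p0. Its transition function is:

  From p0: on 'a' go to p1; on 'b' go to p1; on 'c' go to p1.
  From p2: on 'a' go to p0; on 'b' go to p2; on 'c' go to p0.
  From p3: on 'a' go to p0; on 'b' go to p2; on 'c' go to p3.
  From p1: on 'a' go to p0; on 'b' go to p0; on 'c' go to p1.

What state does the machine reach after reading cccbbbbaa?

start at p0
read 'c': p0 → p1
read 'c': p1 → p1
read 'c': p1 → p1
read 'b': p1 → p0
read 'b': p0 → p1
read 'b': p1 → p0
read 'b': p0 → p1
read 'a': p1 → p0
read 'a': p0 → p1

p1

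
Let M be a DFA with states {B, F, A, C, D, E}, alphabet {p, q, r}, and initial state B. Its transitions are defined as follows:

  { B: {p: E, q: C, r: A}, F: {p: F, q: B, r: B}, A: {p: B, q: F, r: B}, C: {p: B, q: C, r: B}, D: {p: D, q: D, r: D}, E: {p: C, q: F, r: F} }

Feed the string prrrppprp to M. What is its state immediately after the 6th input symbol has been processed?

E

start at B
read 'p': B → E
read 'r': E → F
read 'r': F → B
read 'r': B → A
read 'p': A → B
read 'p': B → E
After 6 symbols: E.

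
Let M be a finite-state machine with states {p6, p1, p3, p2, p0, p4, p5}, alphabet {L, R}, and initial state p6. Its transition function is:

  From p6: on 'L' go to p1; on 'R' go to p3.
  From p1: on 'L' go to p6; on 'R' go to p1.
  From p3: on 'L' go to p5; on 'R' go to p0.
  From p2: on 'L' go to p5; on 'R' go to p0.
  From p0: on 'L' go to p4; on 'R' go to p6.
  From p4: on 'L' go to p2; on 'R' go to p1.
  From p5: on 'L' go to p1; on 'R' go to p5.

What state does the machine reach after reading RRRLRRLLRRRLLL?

p6

Trace: p6 -R-> p3 -R-> p0 -R-> p6 -L-> p1 -R-> p1 -R-> p1 -L-> p6 -L-> p1 -R-> p1 -R-> p1 -R-> p1 -L-> p6 -L-> p1 -L-> p6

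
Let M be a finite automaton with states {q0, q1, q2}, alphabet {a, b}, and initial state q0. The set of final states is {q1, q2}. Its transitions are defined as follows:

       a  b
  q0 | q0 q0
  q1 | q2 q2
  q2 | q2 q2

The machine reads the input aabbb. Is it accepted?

start at q0
read 'a': q0 → q0
read 'a': q0 → q0
read 'b': q0 → q0
read 'b': q0 → q0
read 'b': q0 → q0
End state q0 is not accepting.

No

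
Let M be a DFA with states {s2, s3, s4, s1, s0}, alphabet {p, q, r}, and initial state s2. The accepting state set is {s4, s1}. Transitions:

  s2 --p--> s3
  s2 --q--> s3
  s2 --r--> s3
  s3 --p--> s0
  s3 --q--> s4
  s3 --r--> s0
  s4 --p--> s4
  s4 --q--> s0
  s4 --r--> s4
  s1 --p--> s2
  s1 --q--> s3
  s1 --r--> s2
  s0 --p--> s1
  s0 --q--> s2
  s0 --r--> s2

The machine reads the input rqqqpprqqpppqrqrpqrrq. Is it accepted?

s2 → s3 → s4 → s0 → s2 → s3 → s0 → s2 → s3 → s4 → s4 → s4 → s4 → s0 → s2 → s3 → s0 → s1 → s3 → s0 → s2 → s3
End state s3 is not accepting.

No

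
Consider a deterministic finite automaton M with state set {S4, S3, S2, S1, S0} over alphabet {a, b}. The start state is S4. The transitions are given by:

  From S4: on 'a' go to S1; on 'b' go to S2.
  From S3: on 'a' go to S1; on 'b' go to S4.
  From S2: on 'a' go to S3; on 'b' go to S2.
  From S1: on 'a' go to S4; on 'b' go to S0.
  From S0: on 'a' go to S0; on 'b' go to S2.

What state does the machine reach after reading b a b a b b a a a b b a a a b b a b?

Trace: S4 -b-> S2 -a-> S3 -b-> S4 -a-> S1 -b-> S0 -b-> S2 -a-> S3 -a-> S1 -a-> S4 -b-> S2 -b-> S2 -a-> S3 -a-> S1 -a-> S4 -b-> S2 -b-> S2 -a-> S3 -b-> S4

S4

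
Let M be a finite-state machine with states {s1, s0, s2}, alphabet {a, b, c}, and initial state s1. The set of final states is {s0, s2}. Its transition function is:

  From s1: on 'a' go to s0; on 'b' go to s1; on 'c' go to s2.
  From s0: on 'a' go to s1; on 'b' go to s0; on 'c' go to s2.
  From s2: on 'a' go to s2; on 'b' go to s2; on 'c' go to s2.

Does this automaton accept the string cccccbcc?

Yes

s1 → s2 → s2 → s2 → s2 → s2 → s2 → s2 → s2
End state s2 is accepting.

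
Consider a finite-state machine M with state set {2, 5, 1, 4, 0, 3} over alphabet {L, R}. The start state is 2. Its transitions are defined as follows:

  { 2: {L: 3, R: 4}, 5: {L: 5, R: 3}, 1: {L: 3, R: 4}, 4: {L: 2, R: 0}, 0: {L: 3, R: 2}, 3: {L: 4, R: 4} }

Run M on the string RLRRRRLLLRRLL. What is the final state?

start at 2
read 'R': 2 → 4
read 'L': 4 → 2
read 'R': 2 → 4
read 'R': 4 → 0
read 'R': 0 → 2
read 'R': 2 → 4
read 'L': 4 → 2
read 'L': 2 → 3
read 'L': 3 → 4
read 'R': 4 → 0
read 'R': 0 → 2
read 'L': 2 → 3
read 'L': 3 → 4

4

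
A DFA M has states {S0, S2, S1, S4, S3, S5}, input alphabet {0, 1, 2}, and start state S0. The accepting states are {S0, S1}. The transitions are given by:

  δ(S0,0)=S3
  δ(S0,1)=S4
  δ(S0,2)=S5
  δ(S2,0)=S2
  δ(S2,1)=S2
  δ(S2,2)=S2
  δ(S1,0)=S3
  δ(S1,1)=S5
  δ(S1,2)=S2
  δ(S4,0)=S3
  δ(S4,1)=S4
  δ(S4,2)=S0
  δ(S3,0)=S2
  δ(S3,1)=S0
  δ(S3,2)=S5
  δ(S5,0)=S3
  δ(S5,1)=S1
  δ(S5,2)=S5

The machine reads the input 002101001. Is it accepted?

S0 → S3 → S2 → S2 → S2 → S2 → S2 → S2 → S2 → S2
End state S2 is not accepting.

No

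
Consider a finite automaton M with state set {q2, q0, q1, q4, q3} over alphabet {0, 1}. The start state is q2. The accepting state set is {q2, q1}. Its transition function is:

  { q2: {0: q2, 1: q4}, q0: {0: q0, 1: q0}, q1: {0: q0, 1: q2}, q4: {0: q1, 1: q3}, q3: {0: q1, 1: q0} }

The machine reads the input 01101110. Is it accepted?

start at q2
read '0': q2 → q2
read '1': q2 → q4
read '1': q4 → q3
read '0': q3 → q1
read '1': q1 → q2
read '1': q2 → q4
read '1': q4 → q3
read '0': q3 → q1
End state q1 is accepting.

Yes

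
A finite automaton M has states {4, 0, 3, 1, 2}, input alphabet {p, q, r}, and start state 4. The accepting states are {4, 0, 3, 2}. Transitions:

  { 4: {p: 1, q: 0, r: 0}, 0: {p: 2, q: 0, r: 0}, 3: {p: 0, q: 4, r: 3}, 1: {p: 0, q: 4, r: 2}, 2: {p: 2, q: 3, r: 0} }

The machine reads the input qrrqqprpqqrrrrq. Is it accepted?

start at 4
read 'q': 4 → 0
read 'r': 0 → 0
read 'r': 0 → 0
read 'q': 0 → 0
read 'q': 0 → 0
read 'p': 0 → 2
read 'r': 2 → 0
read 'p': 0 → 2
read 'q': 2 → 3
read 'q': 3 → 4
read 'r': 4 → 0
read 'r': 0 → 0
read 'r': 0 → 0
read 'r': 0 → 0
read 'q': 0 → 0
End state 0 is accepting.

Yes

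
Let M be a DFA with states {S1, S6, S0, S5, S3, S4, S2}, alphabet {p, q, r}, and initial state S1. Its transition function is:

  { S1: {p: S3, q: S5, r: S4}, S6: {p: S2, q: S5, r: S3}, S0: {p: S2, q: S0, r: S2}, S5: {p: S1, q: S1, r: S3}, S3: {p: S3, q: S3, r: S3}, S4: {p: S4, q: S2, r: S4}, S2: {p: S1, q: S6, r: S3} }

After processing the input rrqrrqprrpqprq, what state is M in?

S3

S1 → S4 → S4 → S2 → S3 → S3 → S3 → S3 → S3 → S3 → S3 → S3 → S3 → S3 → S3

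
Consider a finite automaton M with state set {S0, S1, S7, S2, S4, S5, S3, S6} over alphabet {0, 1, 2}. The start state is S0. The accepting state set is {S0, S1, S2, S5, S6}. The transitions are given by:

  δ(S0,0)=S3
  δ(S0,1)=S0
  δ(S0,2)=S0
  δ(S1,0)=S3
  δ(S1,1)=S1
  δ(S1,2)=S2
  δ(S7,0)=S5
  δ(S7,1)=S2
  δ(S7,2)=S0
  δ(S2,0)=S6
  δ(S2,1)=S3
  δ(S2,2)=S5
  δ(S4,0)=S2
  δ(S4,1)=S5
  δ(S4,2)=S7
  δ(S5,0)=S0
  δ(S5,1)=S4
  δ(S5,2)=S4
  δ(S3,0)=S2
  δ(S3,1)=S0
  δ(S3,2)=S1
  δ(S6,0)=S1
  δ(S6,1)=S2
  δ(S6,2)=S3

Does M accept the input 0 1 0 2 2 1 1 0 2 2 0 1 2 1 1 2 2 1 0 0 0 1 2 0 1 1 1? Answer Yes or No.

S0 → S3 → S0 → S3 → S1 → S2 → S3 → S0 → S3 → S1 → S2 → S6 → S2 → S5 → S4 → S5 → S4 → S7 → S2 → S6 → S1 → S3 → S0 → S0 → S3 → S0 → S0 → S0
End state S0 is accepting.

Yes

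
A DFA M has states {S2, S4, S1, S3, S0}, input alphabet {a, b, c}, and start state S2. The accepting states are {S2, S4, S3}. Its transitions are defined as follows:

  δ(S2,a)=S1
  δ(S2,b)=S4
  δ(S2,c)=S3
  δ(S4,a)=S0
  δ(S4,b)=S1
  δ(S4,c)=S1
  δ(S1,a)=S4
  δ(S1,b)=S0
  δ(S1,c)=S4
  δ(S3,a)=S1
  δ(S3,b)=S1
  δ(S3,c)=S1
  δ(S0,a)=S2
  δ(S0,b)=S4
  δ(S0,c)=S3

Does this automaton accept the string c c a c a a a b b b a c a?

Trace: S2 -c-> S3 -c-> S1 -a-> S4 -c-> S1 -a-> S4 -a-> S0 -a-> S2 -b-> S4 -b-> S1 -b-> S0 -a-> S2 -c-> S3 -a-> S1
End state S1 is not accepting.

No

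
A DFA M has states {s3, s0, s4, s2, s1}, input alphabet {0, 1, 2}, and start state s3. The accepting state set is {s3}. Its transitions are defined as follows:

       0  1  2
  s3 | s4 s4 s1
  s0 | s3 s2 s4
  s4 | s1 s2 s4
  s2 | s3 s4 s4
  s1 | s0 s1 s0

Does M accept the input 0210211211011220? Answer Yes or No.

start at s3
read '0': s3 → s4
read '2': s4 → s4
read '1': s4 → s2
read '0': s2 → s3
read '2': s3 → s1
read '1': s1 → s1
read '1': s1 → s1
read '2': s1 → s0
read '1': s0 → s2
read '1': s2 → s4
read '0': s4 → s1
read '1': s1 → s1
read '1': s1 → s1
read '2': s1 → s0
read '2': s0 → s4
read '0': s4 → s1
End state s1 is not accepting.

No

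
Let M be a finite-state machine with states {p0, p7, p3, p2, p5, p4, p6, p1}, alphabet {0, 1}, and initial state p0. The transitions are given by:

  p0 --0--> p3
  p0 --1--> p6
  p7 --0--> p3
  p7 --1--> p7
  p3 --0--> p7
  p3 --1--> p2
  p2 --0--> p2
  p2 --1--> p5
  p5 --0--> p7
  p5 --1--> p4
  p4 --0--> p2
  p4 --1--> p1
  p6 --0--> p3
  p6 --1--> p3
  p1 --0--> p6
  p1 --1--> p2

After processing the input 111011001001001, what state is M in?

start at p0
read '1': p0 → p6
read '1': p6 → p3
read '1': p3 → p2
read '0': p2 → p2
read '1': p2 → p5
read '1': p5 → p4
read '0': p4 → p2
read '0': p2 → p2
read '1': p2 → p5
read '0': p5 → p7
read '0': p7 → p3
read '1': p3 → p2
read '0': p2 → p2
read '0': p2 → p2
read '1': p2 → p5

p5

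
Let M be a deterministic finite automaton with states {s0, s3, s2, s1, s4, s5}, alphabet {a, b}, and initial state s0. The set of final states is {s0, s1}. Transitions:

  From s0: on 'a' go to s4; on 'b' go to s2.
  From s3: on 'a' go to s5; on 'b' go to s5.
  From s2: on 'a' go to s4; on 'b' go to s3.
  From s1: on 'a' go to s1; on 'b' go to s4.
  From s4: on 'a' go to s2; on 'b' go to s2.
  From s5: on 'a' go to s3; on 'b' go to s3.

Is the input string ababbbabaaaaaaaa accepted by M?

No

s0 → s4 → s2 → s4 → s2 → s3 → s5 → s3 → s5 → s3 → s5 → s3 → s5 → s3 → s5 → s3 → s5
End state s5 is not accepting.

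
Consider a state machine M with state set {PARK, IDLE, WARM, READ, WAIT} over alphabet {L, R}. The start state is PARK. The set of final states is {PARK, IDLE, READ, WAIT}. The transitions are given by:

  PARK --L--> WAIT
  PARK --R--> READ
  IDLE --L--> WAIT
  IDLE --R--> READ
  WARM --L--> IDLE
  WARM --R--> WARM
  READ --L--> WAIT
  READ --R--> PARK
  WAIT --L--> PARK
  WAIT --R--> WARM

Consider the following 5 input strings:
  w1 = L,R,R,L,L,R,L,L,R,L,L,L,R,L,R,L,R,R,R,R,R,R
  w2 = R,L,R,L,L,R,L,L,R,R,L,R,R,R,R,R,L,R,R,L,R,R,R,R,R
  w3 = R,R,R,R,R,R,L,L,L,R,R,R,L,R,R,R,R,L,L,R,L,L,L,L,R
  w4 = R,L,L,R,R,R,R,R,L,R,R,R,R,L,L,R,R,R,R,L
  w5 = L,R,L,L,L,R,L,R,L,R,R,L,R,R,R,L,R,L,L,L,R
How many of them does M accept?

4

w1:
  start at PARK
  read 'L': PARK → WAIT
  read 'R': WAIT → WARM
  read 'R': WARM → WARM
  read 'L': WARM → IDLE
  read 'L': IDLE → WAIT
  read 'R': WAIT → WARM
  read 'L': WARM → IDLE
  read 'L': IDLE → WAIT
  read 'R': WAIT → WARM
  read 'L': WARM → IDLE
  read 'L': IDLE → WAIT
  read 'L': WAIT → PARK
  read 'R': PARK → READ
  read 'L': READ → WAIT
  read 'R': WAIT → WARM
  read 'L': WARM → IDLE
  read 'R': IDLE → READ
  read 'R': READ → PARK
  read 'R': PARK → READ
  read 'R': READ → PARK
  read 'R': PARK → READ
  read 'R': READ → PARK
  end PARK, accepted
w2:
  start at PARK
  read 'R': PARK → READ
  read 'L': READ → WAIT
  read 'R': WAIT → WARM
  read 'L': WARM → IDLE
  read 'L': IDLE → WAIT
  read 'R': WAIT → WARM
  read 'L': WARM → IDLE
  read 'L': IDLE → WAIT
  read 'R': WAIT → WARM
  read 'R': WARM → WARM
  read 'L': WARM → IDLE
  read 'R': IDLE → READ
  read 'R': READ → PARK
  read 'R': PARK → READ
  read 'R': READ → PARK
  read 'R': PARK → READ
  read 'L': READ → WAIT
  read 'R': WAIT → WARM
  read 'R': WARM → WARM
  read 'L': WARM → IDLE
  read 'R': IDLE → READ
  read 'R': READ → PARK
  read 'R': PARK → READ
  read 'R': READ → PARK
  read 'R': PARK → READ
  end READ, accepted
w3:
  start at PARK
  read 'R': PARK → READ
  read 'R': READ → PARK
  read 'R': PARK → READ
  read 'R': READ → PARK
  read 'R': PARK → READ
  read 'R': READ → PARK
  read 'L': PARK → WAIT
  read 'L': WAIT → PARK
  read 'L': PARK → WAIT
  read 'R': WAIT → WARM
  read 'R': WARM → WARM
  read 'R': WARM → WARM
  read 'L': WARM → IDLE
  read 'R': IDLE → READ
  read 'R': READ → PARK
  read 'R': PARK → READ
  read 'R': READ → PARK
  read 'L': PARK → WAIT
  read 'L': WAIT → PARK
  read 'R': PARK → READ
  read 'L': READ → WAIT
  read 'L': WAIT → PARK
  read 'L': PARK → WAIT
  read 'L': WAIT → PARK
  read 'R': PARK → READ
  end READ, accepted
w4:
  start at PARK
  read 'R': PARK → READ
  read 'L': READ → WAIT
  read 'L': WAIT → PARK
  read 'R': PARK → READ
  read 'R': READ → PARK
  read 'R': PARK → READ
  read 'R': READ → PARK
  read 'R': PARK → READ
  read 'L': READ → WAIT
  read 'R': WAIT → WARM
  read 'R': WARM → WARM
  read 'R': WARM → WARM
  read 'R': WARM → WARM
  read 'L': WARM → IDLE
  read 'L': IDLE → WAIT
  read 'R': WAIT → WARM
  read 'R': WARM → WARM
  read 'R': WARM → WARM
  read 'R': WARM → WARM
  read 'L': WARM → IDLE
  end IDLE, accepted
w5:
  start at PARK
  read 'L': PARK → WAIT
  read 'R': WAIT → WARM
  read 'L': WARM → IDLE
  read 'L': IDLE → WAIT
  read 'L': WAIT → PARK
  read 'R': PARK → READ
  read 'L': READ → WAIT
  read 'R': WAIT → WARM
  read 'L': WARM → IDLE
  read 'R': IDLE → READ
  read 'R': READ → PARK
  read 'L': PARK → WAIT
  read 'R': WAIT → WARM
  read 'R': WARM → WARM
  read 'R': WARM → WARM
  read 'L': WARM → IDLE
  read 'R': IDLE → READ
  read 'L': READ → WAIT
  read 'L': WAIT → PARK
  read 'L': PARK → WAIT
  read 'R': WAIT → WARM
  end WARM, rejected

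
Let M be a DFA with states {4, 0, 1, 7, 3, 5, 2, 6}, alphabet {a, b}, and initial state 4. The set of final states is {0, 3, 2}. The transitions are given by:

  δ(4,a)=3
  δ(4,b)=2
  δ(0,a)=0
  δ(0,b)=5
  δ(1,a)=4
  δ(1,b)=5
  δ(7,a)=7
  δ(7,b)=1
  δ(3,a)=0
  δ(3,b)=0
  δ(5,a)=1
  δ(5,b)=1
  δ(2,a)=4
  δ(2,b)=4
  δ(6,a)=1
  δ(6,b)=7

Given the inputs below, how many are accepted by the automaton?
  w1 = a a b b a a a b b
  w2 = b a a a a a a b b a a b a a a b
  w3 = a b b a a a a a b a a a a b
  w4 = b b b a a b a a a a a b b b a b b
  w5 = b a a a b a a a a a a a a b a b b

w1: Trace: 4 -a-> 3 -a-> 0 -b-> 5 -b-> 1 -a-> 4 -a-> 3 -a-> 0 -b-> 5 -b-> 1  → end 1, rejected
w2: Trace: 4 -b-> 2 -a-> 4 -a-> 3 -a-> 0 -a-> 0 -a-> 0 -a-> 0 -b-> 5 -b-> 1 -a-> 4 -a-> 3 -b-> 0 -a-> 0 -a-> 0 -a-> 0 -b-> 5  → end 5, rejected
w3: Trace: 4 -a-> 3 -b-> 0 -b-> 5 -a-> 1 -a-> 4 -a-> 3 -a-> 0 -a-> 0 -b-> 5 -a-> 1 -a-> 4 -a-> 3 -a-> 0 -b-> 5  → end 5, rejected
w4: Trace: 4 -b-> 2 -b-> 4 -b-> 2 -a-> 4 -a-> 3 -b-> 0 -a-> 0 -a-> 0 -a-> 0 -a-> 0 -a-> 0 -b-> 5 -b-> 1 -b-> 5 -a-> 1 -b-> 5 -b-> 1  → end 1, rejected
w5: Trace: 4 -b-> 2 -a-> 4 -a-> 3 -a-> 0 -b-> 5 -a-> 1 -a-> 4 -a-> 3 -a-> 0 -a-> 0 -a-> 0 -a-> 0 -a-> 0 -b-> 5 -a-> 1 -b-> 5 -b-> 1  → end 1, rejected

0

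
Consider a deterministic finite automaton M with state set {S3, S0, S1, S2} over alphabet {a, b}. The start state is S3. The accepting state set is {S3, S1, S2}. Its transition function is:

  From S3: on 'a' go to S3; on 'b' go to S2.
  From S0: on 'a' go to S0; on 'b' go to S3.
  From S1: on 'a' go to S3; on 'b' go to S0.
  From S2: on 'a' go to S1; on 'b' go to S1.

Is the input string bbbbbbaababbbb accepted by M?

Yes

Trace: S3 -b-> S2 -b-> S1 -b-> S0 -b-> S3 -b-> S2 -b-> S1 -a-> S3 -a-> S3 -b-> S2 -a-> S1 -b-> S0 -b-> S3 -b-> S2 -b-> S1
End state S1 is accepting.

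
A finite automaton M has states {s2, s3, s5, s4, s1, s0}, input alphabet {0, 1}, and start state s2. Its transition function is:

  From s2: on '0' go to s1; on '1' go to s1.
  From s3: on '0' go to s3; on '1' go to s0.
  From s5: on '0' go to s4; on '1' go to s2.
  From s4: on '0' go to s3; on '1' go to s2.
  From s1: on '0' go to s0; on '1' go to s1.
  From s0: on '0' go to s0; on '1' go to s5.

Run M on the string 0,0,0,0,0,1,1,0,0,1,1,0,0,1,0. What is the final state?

s4

start at s2
read '0': s2 → s1
read '0': s1 → s0
read '0': s0 → s0
read '0': s0 → s0
read '0': s0 → s0
read '1': s0 → s5
read '1': s5 → s2
read '0': s2 → s1
read '0': s1 → s0
read '1': s0 → s5
read '1': s5 → s2
read '0': s2 → s1
read '0': s1 → s0
read '1': s0 → s5
read '0': s5 → s4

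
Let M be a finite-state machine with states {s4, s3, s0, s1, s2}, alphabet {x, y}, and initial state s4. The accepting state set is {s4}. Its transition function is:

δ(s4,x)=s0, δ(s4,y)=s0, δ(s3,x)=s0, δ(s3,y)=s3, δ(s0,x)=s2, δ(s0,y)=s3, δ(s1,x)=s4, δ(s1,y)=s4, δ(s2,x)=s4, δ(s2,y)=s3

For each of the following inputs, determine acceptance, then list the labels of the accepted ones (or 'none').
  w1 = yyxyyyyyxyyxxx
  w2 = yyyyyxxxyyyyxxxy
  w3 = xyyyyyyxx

w1: s4 → s0 → s3 → s0 → s3 → s3 → s3 → s3 → s3 → s0 → s3 → s3 → s0 → s2 → s4  → end s4, accepted
w2: s4 → s0 → s3 → s3 → s3 → s3 → s0 → s2 → s4 → s0 → s3 → s3 → s3 → s0 → s2 → s4 → s0  → end s0, rejected
w3: s4 → s0 → s3 → s3 → s3 → s3 → s3 → s3 → s0 → s2  → end s2, rejected

w1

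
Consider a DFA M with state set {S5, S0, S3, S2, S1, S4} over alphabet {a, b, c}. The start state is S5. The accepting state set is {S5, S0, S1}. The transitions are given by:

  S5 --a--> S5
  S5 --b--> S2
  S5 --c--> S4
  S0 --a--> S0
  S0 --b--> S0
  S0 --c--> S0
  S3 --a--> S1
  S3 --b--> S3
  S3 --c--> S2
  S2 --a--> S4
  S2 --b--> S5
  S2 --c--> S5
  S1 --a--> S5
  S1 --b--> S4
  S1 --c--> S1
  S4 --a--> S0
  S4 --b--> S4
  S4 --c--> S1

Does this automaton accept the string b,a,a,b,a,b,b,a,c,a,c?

S5 → S2 → S4 → S0 → S0 → S0 → S0 → S0 → S0 → S0 → S0 → S0
End state S0 is accepting.

Yes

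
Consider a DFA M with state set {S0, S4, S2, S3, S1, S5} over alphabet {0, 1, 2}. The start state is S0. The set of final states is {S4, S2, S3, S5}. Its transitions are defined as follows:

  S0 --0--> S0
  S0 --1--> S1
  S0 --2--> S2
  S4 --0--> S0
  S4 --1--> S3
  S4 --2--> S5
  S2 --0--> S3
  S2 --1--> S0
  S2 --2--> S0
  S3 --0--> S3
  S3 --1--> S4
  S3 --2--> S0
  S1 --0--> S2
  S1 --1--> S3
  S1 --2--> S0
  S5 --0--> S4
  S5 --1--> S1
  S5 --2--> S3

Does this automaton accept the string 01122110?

Trace: S0 -0-> S0 -1-> S1 -1-> S3 -2-> S0 -2-> S2 -1-> S0 -1-> S1 -0-> S2
End state S2 is accepting.

Yes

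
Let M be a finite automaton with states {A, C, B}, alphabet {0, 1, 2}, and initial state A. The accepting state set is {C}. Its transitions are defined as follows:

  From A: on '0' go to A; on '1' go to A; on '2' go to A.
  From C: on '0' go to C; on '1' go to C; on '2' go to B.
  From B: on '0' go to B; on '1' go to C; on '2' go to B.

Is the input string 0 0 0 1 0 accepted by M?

No

Trace: A -0-> A -0-> A -0-> A -1-> A -0-> A
End state A is not accepting.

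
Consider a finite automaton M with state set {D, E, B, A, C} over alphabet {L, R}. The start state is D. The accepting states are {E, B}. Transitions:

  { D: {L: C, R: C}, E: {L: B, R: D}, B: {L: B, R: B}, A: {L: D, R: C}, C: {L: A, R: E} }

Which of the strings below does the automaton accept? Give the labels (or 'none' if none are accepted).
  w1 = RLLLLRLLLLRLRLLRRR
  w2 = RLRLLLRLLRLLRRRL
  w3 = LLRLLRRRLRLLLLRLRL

w1:
  start at D
  read 'R': D → C
  read 'L': C → A
  read 'L': A → D
  read 'L': D → C
  read 'L': C → A
  read 'R': A → C
  read 'L': C → A
  read 'L': A → D
  read 'L': D → C
  read 'L': C → A
  read 'R': A → C
  read 'L': C → A
  read 'R': A → C
  read 'L': C → A
  read 'L': A → D
  read 'R': D → C
  read 'R': C → E
  read 'R': E → D
  end D, rejected
w2:
  start at D
  read 'R': D → C
  read 'L': C → A
  read 'R': A → C
  read 'L': C → A
  read 'L': A → D
  read 'L': D → C
  read 'R': C → E
  read 'L': E → B
  read 'L': B → B
  read 'R': B → B
  read 'L': B → B
  read 'L': B → B
  read 'R': B → B
  read 'R': B → B
  read 'R': B → B
  read 'L': B → B
  end B, accepted
w3:
  start at D
  read 'L': D → C
  read 'L': C → A
  read 'R': A → C
  read 'L': C → A
  read 'L': A → D
  read 'R': D → C
  read 'R': C → E
  read 'R': E → D
  read 'L': D → C
  read 'R': C → E
  read 'L': E → B
  read 'L': B → B
  read 'L': B → B
  read 'L': B → B
  read 'R': B → B
  read 'L': B → B
  read 'R': B → B
  read 'L': B → B
  end B, accepted

w2, w3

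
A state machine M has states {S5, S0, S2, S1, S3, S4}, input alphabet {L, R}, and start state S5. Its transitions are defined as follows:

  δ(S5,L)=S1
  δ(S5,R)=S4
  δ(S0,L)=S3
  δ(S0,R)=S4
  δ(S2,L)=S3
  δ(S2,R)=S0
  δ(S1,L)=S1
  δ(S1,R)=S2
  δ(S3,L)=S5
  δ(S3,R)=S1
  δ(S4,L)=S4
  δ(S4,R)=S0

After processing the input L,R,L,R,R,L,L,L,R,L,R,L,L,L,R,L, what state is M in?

S3

start at S5
read 'L': S5 → S1
read 'R': S1 → S2
read 'L': S2 → S3
read 'R': S3 → S1
read 'R': S1 → S2
read 'L': S2 → S3
read 'L': S3 → S5
read 'L': S5 → S1
read 'R': S1 → S2
read 'L': S2 → S3
read 'R': S3 → S1
read 'L': S1 → S1
read 'L': S1 → S1
read 'L': S1 → S1
read 'R': S1 → S2
read 'L': S2 → S3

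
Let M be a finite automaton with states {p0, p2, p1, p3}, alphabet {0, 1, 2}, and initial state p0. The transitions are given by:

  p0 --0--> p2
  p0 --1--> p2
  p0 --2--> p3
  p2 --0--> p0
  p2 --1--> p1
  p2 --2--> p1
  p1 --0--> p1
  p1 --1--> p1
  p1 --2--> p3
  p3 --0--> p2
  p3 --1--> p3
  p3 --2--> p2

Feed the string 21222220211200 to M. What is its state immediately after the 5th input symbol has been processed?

p3

Trace: p0 -2-> p3 -1-> p3 -2-> p2 -2-> p1 -2-> p3
After 5 symbols: p3.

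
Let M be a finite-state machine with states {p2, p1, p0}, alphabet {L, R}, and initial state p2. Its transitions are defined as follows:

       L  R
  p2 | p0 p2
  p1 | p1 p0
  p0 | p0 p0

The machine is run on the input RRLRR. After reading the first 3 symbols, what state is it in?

p0

p2 → p2 → p2 → p0
After 3 symbols: p0.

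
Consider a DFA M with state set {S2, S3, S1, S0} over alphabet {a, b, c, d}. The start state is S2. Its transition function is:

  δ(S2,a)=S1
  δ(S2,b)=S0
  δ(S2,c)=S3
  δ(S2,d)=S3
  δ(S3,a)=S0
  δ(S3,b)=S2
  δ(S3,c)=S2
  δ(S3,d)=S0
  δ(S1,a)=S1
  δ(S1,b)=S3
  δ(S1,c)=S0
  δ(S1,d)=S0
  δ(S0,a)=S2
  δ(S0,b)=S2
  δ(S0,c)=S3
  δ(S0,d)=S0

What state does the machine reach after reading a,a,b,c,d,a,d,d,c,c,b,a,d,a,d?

S0

S2 → S1 → S1 → S3 → S2 → S3 → S0 → S0 → S0 → S3 → S2 → S0 → S2 → S3 → S0 → S0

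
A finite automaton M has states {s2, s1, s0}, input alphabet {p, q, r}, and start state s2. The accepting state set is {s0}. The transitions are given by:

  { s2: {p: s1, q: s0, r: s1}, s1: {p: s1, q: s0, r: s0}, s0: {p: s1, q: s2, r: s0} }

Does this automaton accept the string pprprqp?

start at s2
read 'p': s2 → s1
read 'p': s1 → s1
read 'r': s1 → s0
read 'p': s0 → s1
read 'r': s1 → s0
read 'q': s0 → s2
read 'p': s2 → s1
End state s1 is not accepting.

No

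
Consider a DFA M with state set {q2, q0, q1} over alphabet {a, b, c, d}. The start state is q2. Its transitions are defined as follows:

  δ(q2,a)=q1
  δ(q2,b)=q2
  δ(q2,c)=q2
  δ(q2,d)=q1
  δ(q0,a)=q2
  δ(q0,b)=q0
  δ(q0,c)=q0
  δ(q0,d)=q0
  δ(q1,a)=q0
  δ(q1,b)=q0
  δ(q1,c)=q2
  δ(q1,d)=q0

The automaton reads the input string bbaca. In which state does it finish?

q1

q2 → q2 → q2 → q1 → q2 → q1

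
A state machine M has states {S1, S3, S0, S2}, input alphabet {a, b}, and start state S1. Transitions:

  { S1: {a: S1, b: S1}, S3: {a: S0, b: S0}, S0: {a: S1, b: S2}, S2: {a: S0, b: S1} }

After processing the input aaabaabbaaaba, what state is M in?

start at S1
read 'a': S1 → S1
read 'a': S1 → S1
read 'a': S1 → S1
read 'b': S1 → S1
read 'a': S1 → S1
read 'a': S1 → S1
read 'b': S1 → S1
read 'b': S1 → S1
read 'a': S1 → S1
read 'a': S1 → S1
read 'a': S1 → S1
read 'b': S1 → S1
read 'a': S1 → S1

S1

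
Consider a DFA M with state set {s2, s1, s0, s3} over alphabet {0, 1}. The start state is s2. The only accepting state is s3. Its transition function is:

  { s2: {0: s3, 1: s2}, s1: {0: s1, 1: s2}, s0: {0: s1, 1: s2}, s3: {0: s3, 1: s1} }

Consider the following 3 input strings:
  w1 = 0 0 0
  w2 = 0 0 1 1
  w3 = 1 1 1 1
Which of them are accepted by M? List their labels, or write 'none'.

w1

w1:
  start at s2
  read '0': s2 → s3
  read '0': s3 → s3
  read '0': s3 → s3
  end s3, accepted
w2:
  start at s2
  read '0': s2 → s3
  read '0': s3 → s3
  read '1': s3 → s1
  read '1': s1 → s2
  end s2, rejected
w3:
  start at s2
  read '1': s2 → s2
  read '1': s2 → s2
  read '1': s2 → s2
  read '1': s2 → s2
  end s2, rejected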